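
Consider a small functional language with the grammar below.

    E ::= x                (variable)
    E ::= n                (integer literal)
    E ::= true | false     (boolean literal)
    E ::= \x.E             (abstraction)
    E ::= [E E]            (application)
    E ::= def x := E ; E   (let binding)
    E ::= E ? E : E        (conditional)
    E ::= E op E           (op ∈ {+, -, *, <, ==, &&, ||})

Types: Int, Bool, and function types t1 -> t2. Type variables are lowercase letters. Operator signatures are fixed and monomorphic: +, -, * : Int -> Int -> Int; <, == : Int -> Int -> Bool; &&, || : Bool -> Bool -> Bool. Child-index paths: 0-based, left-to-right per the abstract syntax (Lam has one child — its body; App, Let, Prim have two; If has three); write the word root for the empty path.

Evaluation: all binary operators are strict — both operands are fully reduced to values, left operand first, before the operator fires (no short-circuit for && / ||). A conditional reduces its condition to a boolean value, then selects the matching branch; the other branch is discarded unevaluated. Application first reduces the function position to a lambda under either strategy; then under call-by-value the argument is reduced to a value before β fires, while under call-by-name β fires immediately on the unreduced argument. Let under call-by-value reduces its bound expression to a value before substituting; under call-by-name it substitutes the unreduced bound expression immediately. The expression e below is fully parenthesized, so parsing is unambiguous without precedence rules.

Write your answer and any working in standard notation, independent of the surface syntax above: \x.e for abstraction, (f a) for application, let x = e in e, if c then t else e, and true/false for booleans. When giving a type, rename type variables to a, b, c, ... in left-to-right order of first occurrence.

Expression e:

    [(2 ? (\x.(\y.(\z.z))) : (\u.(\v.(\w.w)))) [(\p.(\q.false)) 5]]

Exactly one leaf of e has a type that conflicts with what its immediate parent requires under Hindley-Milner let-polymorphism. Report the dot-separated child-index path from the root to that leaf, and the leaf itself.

Derivation:
  unify Int ~ Bool
  FAIL: mismatch Int ~ Bool

Answer: 0.0 : 2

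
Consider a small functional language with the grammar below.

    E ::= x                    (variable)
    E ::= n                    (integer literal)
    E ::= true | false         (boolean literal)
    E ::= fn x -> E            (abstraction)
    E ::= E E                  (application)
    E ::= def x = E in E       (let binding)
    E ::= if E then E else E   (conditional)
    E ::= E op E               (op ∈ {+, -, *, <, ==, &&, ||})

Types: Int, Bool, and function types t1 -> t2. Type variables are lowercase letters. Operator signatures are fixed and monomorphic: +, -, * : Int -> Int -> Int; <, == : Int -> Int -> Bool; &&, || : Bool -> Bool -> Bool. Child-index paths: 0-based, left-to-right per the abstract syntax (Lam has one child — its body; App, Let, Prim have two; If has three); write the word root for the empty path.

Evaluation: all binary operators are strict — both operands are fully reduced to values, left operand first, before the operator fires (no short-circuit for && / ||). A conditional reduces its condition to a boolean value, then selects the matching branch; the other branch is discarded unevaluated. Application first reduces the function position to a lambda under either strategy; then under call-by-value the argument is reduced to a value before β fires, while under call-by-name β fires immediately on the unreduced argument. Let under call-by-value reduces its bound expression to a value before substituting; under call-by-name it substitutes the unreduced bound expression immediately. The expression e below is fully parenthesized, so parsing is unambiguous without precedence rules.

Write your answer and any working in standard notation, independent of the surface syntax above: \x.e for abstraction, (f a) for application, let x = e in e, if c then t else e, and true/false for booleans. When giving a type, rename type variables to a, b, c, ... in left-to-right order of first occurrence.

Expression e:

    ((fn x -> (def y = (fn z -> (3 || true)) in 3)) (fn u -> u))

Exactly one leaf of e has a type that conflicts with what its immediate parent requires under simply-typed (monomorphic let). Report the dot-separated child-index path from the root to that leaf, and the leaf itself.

Answer: 0.0.0.0.0 : 3

Trace:
  unify Int ~ Bool
  FAIL: mismatch Int ~ Bool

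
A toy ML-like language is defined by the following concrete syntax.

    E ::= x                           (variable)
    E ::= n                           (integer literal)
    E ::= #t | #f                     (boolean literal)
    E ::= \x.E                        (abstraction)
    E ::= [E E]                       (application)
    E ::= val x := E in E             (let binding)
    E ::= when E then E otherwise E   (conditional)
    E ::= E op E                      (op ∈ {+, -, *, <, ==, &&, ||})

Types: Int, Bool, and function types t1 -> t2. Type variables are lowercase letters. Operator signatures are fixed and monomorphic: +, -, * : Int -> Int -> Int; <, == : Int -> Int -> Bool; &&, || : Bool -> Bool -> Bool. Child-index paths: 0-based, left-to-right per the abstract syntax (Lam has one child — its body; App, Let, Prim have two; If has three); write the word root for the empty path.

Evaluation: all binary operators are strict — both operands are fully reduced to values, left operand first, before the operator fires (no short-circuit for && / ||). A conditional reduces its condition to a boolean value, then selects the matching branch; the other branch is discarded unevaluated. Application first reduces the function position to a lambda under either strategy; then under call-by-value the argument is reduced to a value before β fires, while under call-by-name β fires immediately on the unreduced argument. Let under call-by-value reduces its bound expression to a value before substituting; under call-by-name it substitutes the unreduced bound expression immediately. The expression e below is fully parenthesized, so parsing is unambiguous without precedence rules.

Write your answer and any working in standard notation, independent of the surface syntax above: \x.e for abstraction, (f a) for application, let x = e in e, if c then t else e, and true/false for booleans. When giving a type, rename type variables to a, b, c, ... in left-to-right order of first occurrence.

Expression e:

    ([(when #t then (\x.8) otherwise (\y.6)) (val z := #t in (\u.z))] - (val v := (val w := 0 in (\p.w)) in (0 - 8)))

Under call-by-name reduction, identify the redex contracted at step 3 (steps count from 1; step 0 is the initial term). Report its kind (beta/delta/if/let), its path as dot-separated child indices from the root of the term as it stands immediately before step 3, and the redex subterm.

Trace:
step 0: (((if true then (\x.8) else (\y.6)) (let z = true in (\u.z))) - (let v = (let w = 0 in (\p.w)) in (0 - 8)))
step 1: [if@0.0] (((\x.8) (let z = true in (\u.z))) - (let v = (let w = 0 in (\p.w)) in (0 - 8)))
step 2: [beta@0] (8 - (let v = (let w = 0 in (\p.w)) in (0 - 8)))
step 3: [let@1] (8 - (0 - 8))

Answer: let at 1 : (let v = (let w = 0 in (\p.w)) in (0 - 8))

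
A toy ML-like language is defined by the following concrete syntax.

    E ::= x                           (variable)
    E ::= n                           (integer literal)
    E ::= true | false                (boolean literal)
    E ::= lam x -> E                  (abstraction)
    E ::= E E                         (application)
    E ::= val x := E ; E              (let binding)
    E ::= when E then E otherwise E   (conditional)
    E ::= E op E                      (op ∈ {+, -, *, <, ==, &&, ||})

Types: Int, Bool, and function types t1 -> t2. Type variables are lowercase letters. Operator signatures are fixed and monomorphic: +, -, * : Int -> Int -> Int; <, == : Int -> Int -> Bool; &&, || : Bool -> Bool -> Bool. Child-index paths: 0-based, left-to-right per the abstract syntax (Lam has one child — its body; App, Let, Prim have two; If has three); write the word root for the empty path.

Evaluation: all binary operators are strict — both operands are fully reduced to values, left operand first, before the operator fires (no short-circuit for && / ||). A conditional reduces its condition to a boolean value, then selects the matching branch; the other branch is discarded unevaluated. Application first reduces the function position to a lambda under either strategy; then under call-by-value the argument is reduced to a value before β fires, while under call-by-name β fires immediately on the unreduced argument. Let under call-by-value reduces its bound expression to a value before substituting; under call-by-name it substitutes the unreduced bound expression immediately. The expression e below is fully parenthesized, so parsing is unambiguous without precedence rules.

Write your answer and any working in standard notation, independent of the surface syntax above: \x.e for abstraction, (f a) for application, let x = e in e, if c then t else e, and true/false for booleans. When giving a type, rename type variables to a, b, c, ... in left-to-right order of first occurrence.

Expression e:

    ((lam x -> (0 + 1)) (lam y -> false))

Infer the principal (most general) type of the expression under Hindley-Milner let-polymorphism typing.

Answer: Int

Derivation:
  unify Int ~ Int
  unify Int ~ Int
\x._ : a -> Int
\y._ : b -> Bool
  unify a -> Int ~ (b -> Bool) -> c
  unify a ~ b -> Bool
  unify Int ~ c
_ _ : Int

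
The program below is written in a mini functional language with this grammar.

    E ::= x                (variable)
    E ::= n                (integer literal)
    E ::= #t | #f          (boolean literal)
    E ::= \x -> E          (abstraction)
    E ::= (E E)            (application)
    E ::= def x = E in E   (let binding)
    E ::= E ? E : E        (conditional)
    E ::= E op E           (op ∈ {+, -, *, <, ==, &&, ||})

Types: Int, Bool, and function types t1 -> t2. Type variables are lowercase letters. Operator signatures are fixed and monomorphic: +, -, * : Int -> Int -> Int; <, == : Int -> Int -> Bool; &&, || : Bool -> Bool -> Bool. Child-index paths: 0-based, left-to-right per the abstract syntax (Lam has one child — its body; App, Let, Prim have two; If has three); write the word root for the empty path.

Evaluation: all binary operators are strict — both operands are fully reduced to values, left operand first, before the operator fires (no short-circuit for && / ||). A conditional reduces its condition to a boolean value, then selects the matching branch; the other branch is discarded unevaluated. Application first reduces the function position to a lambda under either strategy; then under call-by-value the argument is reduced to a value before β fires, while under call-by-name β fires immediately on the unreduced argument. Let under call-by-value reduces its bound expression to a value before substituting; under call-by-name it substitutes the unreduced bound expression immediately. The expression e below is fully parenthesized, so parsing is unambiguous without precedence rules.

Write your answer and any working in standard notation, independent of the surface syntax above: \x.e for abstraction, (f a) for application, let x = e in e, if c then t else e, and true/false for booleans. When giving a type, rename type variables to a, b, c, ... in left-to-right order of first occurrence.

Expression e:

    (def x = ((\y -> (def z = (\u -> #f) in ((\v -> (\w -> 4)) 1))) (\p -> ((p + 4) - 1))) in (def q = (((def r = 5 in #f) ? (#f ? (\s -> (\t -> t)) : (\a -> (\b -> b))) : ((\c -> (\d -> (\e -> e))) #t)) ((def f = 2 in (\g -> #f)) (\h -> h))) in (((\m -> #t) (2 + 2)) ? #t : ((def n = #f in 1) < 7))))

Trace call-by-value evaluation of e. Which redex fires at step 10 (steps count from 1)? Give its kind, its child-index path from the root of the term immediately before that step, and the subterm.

Answer: beta at 0 : ((\d.(\e.e)) false)

Trace:
step 0: (let x = ((\y.(let z = (\u.false) in ((\v.(\w.4)) 1))) (\p.((p + 4) - 1))) in (let q = ((if (let r = 5 in false) then (if false then (\s.(\t.t)) else (\a.(\b.b))) else ((\c.(\d.(\e.e))) true)) ((let f = 2 in (\g.false)) (\h.h))) in (if ((\m.true) (2 + 2)) then true else ((let n = false in 1) < 7))))
step 1: [beta@0] (let x = (let z = (\u.false) in ((\v.(\w.4)) 1)) in (let q = ((if (let r = 5 in false) then (if false then (\s.(\t.t)) else (\a.(\b.b))) else ((\c.(\d.(\e.e))) true)) ((let f = 2 in (\g.false)) (\h.h))) in (if ((\m.true) (2 + 2)) then true else ((let n = false in 1) < 7))))
step 2: [let@0] (let x = ((\v.(\w.4)) 1) in (let q = ((if (let r = 5 in false) then (if false then (\s.(\t.t)) else (\a.(\b.b))) else ((\c.(\d.(\e.e))) true)) ((let f = 2 in (\g.false)) (\h.h))) in (if ((\m.true) (2 + 2)) then true else ((let n = false in 1) < 7))))
step 3: [beta@0] (let x = (\w.4) in (let q = ((if (let r = 5 in false) then (if false then (\s.(\t.t)) else (\a.(\b.b))) else ((\c.(\d.(\e.e))) true)) ((let f = 2 in (\g.false)) (\h.h))) in (if ((\m.true) (2 + 2)) then true else ((let n = false in 1) < 7))))
step 4: [let@root] (let q = ((if (let r = 5 in false) then (if false then (\s.(\t.t)) else (\a.(\b.b))) else ((\c.(\d.(\e.e))) true)) ((let f = 2 in (\g.false)) (\h.h))) in (if ((\m.true) (2 + 2)) then true else ((let n = false in 1) < 7)))
step 5: [let@0.0.0] (let q = ((if false then (if false then (\s.(\t.t)) else (\a.(\b.b))) else ((\c.(\d.(\e.e))) true)) ((let f = 2 in (\g.false)) (\h.h))) in (if ((\m.true) (2 + 2)) then true else ((let n = false in 1) < 7)))
step 6: [if@0.0] (let q = (((\c.(\d.(\e.e))) true) ((let f = 2 in (\g.false)) (\h.h))) in (if ((\m.true) (2 + 2)) then true else ((let n = false in 1) < 7)))
step 7: [beta@0.0] (let q = ((\d.(\e.e)) ((let f = 2 in (\g.false)) (\h.h))) in (if ((\m.true) (2 + 2)) then true else ((let n = false in 1) < 7)))
step 8: [let@0.1.0] (let q = ((\d.(\e.e)) ((\g.false) (\h.h))) in (if ((\m.true) (2 + 2)) then true else ((let n = false in 1) < 7)))
step 9: [beta@0.1] (let q = ((\d.(\e.e)) false) in (if ((\m.true) (2 + 2)) then true else ((let n = false in 1) < 7)))
step 10: [beta@0] (let q = (\e.e) in (if ((\m.true) (2 + 2)) then true else ((let n = false in 1) < 7)))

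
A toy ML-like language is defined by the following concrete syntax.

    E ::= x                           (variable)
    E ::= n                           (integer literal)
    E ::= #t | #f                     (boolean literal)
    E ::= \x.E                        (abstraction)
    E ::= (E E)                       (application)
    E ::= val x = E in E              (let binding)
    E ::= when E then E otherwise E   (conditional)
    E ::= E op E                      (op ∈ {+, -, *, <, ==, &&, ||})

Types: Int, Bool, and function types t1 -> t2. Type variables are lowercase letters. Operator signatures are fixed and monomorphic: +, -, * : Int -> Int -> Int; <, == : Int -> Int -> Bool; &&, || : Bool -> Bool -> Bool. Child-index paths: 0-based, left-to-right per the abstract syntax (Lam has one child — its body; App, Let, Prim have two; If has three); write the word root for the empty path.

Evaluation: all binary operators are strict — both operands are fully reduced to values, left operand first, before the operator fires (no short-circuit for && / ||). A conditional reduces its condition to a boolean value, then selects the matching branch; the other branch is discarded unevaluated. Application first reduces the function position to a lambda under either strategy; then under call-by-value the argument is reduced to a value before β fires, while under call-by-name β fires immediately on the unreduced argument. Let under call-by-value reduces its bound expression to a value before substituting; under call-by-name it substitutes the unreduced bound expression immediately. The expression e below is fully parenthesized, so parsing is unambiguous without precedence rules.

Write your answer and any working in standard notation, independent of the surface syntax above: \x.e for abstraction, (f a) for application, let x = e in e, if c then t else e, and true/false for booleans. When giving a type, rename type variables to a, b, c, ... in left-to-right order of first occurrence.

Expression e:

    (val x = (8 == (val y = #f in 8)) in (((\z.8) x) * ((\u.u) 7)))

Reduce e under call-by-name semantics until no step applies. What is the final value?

Trace:
step 0: (let x = (8 == (let y = false in 8)) in (((\z.8) x) * ((\u.u) 7)))
step 1: [let@root] (((\z.8) (8 == (let y = false in 8))) * ((\u.u) 7))
step 2: [beta@0] (8 * ((\u.u) 7))
step 3: [beta@1] (8 * 7)
step 4: [delta@root] 56

Answer: 56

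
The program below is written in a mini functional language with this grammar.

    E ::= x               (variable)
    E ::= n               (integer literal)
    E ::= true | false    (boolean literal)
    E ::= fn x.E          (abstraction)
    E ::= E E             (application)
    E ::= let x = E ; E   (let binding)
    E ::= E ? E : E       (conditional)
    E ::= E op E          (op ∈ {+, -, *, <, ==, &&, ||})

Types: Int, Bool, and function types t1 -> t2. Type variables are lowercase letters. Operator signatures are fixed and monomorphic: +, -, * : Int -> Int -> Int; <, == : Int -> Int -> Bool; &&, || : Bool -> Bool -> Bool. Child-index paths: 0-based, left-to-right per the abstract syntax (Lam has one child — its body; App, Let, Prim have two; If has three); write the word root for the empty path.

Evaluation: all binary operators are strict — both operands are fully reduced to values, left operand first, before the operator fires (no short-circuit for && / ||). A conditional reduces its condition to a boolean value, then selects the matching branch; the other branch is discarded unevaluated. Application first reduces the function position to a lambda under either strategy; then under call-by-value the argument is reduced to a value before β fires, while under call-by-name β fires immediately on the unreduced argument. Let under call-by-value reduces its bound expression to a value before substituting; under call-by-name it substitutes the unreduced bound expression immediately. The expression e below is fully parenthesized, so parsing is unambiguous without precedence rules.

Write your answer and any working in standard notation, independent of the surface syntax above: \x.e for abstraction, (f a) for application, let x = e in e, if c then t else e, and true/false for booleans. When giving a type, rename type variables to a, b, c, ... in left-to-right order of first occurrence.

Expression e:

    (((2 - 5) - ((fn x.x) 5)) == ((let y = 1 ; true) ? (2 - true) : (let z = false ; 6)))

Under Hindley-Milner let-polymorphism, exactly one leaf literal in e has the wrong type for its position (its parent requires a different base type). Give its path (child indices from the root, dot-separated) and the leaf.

Answer: 1.1.1 : true

Derivation:
  unify Int ~ Int
  unify Int ~ Int
  unify Int ~ Int
x : a
\x._ : a -> a
  unify a -> a ~ Int -> b
  unify a ~ Int
  unify Int ~ b
_ _ : Int
  unify Int ~ Int
  unify Int ~ Int
let y : Int
  unify Bool ~ Bool
  unify Int ~ Int
  unify Bool ~ Int
  FAIL: mismatch Bool ~ Int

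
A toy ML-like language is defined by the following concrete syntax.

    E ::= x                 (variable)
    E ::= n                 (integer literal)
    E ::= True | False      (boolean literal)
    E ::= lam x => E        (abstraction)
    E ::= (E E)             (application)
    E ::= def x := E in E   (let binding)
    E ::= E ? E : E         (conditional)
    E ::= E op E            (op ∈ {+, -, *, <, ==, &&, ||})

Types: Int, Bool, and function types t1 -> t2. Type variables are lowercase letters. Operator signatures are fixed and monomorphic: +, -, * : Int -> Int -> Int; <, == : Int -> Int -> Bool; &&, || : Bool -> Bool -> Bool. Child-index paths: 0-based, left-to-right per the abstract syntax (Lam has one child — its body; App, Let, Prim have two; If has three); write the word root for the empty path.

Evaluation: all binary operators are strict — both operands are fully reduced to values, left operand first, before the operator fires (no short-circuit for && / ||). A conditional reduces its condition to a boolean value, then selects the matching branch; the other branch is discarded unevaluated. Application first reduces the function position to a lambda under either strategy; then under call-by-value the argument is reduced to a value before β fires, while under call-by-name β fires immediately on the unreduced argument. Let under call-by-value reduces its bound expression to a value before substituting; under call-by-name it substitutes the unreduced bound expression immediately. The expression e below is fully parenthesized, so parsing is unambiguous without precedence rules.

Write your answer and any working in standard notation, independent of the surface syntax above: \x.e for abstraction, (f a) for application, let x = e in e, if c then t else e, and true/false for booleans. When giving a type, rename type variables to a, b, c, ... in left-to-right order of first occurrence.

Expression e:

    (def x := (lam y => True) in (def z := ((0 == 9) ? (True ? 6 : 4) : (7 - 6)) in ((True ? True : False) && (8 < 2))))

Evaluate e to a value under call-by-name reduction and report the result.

Trace:
step 0: (let x = (\y.true) in (let z = (if (0 == 9) then (if true then 6 else 4) else (7 - 6)) in ((if true then true else false) && (8 < 2))))
step 1: [let@root] (let z = (if (0 == 9) then (if true then 6 else 4) else (7 - 6)) in ((if true then true else false) && (8 < 2)))
step 2: [let@root] ((if true then true else false) && (8 < 2))
step 3: [if@0] (true && (8 < 2))
step 4: [delta@1] (true && false)
step 5: [delta@root] false

Answer: false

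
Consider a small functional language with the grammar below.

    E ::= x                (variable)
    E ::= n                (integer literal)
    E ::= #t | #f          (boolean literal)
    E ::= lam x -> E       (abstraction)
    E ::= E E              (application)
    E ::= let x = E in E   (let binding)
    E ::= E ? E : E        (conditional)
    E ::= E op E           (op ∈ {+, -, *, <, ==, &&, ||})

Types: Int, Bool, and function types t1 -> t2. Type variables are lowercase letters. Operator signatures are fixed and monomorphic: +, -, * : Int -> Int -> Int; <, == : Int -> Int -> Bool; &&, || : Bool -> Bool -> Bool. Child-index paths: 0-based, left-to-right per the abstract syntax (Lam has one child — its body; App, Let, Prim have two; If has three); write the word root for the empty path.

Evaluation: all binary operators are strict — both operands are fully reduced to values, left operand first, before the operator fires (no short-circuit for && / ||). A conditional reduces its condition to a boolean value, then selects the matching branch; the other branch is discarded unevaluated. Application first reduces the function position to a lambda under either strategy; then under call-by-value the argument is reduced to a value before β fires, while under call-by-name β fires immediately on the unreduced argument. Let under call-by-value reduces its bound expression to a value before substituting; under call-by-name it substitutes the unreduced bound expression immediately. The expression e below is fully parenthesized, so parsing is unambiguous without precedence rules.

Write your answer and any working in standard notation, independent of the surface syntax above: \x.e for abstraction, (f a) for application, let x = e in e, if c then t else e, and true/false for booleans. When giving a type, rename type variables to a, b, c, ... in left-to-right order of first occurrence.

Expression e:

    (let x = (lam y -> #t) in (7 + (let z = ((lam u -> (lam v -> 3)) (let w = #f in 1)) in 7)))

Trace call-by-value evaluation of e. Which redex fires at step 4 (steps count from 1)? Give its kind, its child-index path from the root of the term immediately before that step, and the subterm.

Trace:
step 0: (let x = (\y.true) in (7 + (let z = ((\u.(\v.3)) (let w = false in 1)) in 7)))
step 1: [let@root] (7 + (let z = ((\u.(\v.3)) (let w = false in 1)) in 7))
step 2: [let@1.0.1] (7 + (let z = ((\u.(\v.3)) 1) in 7))
step 3: [beta@1.0] (7 + (let z = (\v.3) in 7))
step 4: [let@1] (7 + 7)

Answer: let at 1 : (let z = (\v.3) in 7)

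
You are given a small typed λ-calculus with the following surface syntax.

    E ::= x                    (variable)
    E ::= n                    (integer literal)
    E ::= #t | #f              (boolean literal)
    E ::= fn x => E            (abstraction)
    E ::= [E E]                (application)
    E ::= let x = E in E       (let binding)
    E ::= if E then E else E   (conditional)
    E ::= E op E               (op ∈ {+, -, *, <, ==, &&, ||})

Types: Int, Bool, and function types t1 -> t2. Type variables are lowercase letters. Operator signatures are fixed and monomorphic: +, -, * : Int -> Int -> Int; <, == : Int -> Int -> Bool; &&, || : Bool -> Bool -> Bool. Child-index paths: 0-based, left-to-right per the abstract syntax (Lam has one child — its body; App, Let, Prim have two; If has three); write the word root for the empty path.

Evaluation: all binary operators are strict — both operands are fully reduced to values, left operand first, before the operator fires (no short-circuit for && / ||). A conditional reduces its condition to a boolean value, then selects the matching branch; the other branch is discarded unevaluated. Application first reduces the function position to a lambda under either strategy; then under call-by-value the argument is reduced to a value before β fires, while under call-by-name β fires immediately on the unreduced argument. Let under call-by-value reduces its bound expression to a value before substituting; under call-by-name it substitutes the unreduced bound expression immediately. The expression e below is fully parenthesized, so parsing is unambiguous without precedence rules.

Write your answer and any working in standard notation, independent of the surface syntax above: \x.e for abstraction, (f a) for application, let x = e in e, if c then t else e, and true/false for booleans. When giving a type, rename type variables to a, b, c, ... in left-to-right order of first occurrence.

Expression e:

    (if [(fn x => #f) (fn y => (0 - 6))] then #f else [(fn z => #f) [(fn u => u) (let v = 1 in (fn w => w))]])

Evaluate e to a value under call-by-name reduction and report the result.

Answer: false

Derivation:
step 0: (if ((\x.false) (\y.(0 - 6))) then false else ((\z.false) ((\u.u) (let v = 1 in (\w.w)))))
step 1: [beta@0] (if false then false else ((\z.false) ((\u.u) (let v = 1 in (\w.w)))))
step 2: [if@root] ((\z.false) ((\u.u) (let v = 1 in (\w.w))))
step 3: [beta@root] false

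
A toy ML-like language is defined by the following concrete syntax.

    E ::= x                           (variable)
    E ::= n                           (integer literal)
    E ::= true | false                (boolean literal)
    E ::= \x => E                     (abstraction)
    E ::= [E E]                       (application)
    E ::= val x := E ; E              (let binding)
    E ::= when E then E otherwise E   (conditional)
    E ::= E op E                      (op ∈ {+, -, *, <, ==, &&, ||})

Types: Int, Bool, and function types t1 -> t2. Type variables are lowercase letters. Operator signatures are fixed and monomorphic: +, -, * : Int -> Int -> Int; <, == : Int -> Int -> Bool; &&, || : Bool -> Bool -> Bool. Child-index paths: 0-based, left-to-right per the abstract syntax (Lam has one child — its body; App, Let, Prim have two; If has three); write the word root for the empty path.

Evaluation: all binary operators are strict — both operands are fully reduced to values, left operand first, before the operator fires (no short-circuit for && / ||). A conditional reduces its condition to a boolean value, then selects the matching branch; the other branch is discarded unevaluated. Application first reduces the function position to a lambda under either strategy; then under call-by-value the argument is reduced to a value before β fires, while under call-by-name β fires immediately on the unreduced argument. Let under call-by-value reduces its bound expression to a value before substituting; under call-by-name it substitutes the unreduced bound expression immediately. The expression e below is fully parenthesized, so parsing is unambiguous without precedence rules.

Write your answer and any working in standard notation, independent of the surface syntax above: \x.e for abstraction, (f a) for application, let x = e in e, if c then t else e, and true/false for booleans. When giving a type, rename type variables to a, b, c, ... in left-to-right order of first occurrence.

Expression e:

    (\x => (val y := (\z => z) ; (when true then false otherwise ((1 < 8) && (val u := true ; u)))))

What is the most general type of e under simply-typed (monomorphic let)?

Answer: a -> Bool

Working:
z : b
\z._ : b -> b
let y : b -> b
  unify Bool ~ Bool
  unify Int ~ Int
  unify Int ~ Int
  unify Bool ~ Bool
let u : Bool
u : Bool
  unify Bool ~ Bool
  unify Bool ~ Bool
\x._ : a -> Bool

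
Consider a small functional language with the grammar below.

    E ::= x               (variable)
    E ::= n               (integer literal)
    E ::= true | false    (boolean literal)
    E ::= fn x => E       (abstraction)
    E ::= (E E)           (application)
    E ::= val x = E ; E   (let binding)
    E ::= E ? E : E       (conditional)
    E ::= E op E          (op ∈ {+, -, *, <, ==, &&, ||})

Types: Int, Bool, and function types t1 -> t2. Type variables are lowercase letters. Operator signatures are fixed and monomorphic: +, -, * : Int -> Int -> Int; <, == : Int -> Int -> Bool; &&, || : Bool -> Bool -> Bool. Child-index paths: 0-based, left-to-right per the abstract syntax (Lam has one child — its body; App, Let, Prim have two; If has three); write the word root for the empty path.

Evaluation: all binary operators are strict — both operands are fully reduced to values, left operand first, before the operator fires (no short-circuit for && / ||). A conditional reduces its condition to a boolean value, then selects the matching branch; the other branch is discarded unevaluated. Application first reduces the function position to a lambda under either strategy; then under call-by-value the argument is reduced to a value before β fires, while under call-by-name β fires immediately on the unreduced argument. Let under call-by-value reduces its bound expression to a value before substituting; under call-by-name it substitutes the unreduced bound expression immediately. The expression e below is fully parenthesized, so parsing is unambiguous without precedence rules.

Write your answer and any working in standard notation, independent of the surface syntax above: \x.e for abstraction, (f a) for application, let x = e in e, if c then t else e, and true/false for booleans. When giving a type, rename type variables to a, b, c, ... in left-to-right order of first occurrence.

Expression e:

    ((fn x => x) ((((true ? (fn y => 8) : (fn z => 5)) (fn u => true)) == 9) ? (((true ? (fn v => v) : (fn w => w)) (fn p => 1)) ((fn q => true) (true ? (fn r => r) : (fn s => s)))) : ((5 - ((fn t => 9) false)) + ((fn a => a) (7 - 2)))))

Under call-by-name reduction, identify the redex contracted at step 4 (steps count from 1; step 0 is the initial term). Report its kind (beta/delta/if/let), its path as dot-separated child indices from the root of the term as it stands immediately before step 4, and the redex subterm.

Answer: delta at 0 : (8 == 9)

Trace:
step 0: ((\x.x) (if (((if true then (\y.8) else (\z.5)) (\u.true)) == 9) then (((if true then (\v.v) else (\w.w)) (\p.1)) ((\q.true) (if true then (\r.r) else (\s.s)))) else ((5 - ((\t.9) false)) + ((\a.a) (7 - 2)))))
step 1: [beta@root] (if (((if true then (\y.8) else (\z.5)) (\u.true)) == 9) then (((if true then (\v.v) else (\w.w)) (\p.1)) ((\q.true) (if true then (\r.r) else (\s.s)))) else ((5 - ((\t.9) false)) + ((\a.a) (7 - 2))))
step 2: [if@0.0.0] (if (((\y.8) (\u.true)) == 9) then (((if true then (\v.v) else (\w.w)) (\p.1)) ((\q.true) (if true then (\r.r) else (\s.s)))) else ((5 - ((\t.9) false)) + ((\a.a) (7 - 2))))
step 3: [beta@0.0] (if (8 == 9) then (((if true then (\v.v) else (\w.w)) (\p.1)) ((\q.true) (if true then (\r.r) else (\s.s)))) else ((5 - ((\t.9) false)) + ((\a.a) (7 - 2))))
step 4: [delta@0] (if false then (((if true then (\v.v) else (\w.w)) (\p.1)) ((\q.true) (if true then (\r.r) else (\s.s)))) else ((5 - ((\t.9) false)) + ((\a.a) (7 - 2))))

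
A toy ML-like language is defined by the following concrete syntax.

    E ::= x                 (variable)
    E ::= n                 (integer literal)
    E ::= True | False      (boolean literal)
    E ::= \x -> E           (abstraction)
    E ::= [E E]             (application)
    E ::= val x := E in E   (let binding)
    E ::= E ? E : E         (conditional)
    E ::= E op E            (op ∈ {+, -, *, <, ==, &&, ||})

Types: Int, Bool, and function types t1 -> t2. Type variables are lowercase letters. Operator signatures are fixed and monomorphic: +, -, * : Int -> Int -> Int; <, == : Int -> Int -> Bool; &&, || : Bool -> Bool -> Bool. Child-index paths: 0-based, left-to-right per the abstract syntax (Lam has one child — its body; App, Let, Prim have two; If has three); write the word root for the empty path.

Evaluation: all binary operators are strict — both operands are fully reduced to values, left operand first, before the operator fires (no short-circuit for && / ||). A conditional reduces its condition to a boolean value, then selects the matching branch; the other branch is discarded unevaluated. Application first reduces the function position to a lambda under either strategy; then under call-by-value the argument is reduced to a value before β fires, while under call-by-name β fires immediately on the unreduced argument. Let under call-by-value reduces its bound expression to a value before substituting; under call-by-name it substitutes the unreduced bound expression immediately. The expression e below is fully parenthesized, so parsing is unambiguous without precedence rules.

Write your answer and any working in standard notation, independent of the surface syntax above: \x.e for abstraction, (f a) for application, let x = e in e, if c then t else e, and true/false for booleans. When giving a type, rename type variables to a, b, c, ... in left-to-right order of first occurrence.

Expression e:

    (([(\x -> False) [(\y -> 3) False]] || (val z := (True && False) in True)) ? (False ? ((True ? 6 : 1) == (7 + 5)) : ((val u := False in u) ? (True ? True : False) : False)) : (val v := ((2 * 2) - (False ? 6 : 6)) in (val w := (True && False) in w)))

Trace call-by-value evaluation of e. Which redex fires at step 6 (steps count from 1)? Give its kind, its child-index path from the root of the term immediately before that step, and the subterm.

Answer: if at root : (if true then (if false then ((if true then 6 else 1) == (7 + 5)) else (if (let u = false in u) then (if true then true else false) else false)) else (let v = ((2 * 2) - (if false then 6 else 6)) in (let w = (true && false) in w)))

Trace:
step 0: (if (((\x.false) ((\y.3) false)) || (let z = (true && false) in true)) then (if false then ((if true then 6 else 1) == (7 + 5)) else (if (let u = false in u) then (if true then true else false) else false)) else (let v = ((2 * 2) - (if false then 6 else 6)) in (let w = (true && false) in w)))
step 1: [beta@0.0.1] (if (((\x.false) 3) || (let z = (true && false) in true)) then (if false then ((if true then 6 else 1) == (7 + 5)) else (if (let u = false in u) then (if true then true else false) else false)) else (let v = ((2 * 2) - (if false then 6 else 6)) in (let w = (true && false) in w)))
step 2: [beta@0.0] (if (false || (let z = (true && false) in true)) then (if false then ((if true then 6 else 1) == (7 + 5)) else (if (let u = false in u) then (if true then true else false) else false)) else (let v = ((2 * 2) - (if false then 6 else 6)) in (let w = (true && false) in w)))
step 3: [delta@0.1.0] (if (false || (let z = false in true)) then (if false then ((if true then 6 else 1) == (7 + 5)) else (if (let u = false in u) then (if true then true else false) else false)) else (let v = ((2 * 2) - (if false then 6 else 6)) in (let w = (true && false) in w)))
step 4: [let@0.1] (if (false || true) then (if false then ((if true then 6 else 1) == (7 + 5)) else (if (let u = false in u) then (if true then true else false) else false)) else (let v = ((2 * 2) - (if false then 6 else 6)) in (let w = (true && false) in w)))
step 5: [delta@0] (if true then (if false then ((if true then 6 else 1) == (7 + 5)) else (if (let u = false in u) then (if true then true else false) else false)) else (let v = ((2 * 2) - (if false then 6 else 6)) in (let w = (true && false) in w)))
step 6: [if@root] (if false then ((if true then 6 else 1) == (7 + 5)) else (if (let u = false in u) then (if true then true else false) else false))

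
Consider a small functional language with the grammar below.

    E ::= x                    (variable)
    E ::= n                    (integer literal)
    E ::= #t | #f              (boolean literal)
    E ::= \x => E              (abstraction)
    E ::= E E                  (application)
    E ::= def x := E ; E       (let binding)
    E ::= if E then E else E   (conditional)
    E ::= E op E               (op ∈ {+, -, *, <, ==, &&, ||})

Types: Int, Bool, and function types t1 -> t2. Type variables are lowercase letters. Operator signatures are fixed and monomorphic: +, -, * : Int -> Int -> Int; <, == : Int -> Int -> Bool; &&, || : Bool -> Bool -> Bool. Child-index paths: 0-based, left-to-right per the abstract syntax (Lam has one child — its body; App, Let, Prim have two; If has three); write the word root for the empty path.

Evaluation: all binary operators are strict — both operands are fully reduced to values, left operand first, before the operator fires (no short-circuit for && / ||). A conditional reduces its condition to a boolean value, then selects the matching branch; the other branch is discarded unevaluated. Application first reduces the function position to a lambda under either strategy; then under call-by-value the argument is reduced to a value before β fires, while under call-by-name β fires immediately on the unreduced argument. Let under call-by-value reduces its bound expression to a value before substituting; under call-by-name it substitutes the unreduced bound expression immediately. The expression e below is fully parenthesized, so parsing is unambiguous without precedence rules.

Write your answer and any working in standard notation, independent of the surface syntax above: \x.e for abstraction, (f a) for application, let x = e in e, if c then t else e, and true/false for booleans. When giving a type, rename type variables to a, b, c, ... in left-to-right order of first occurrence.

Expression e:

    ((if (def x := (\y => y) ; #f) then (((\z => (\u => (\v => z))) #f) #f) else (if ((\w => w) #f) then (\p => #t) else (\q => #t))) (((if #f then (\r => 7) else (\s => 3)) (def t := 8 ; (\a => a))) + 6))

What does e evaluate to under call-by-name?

Derivation:
step 0: ((if (let x = (\y.y) in false) then (((\z.(\u.(\v.z))) false) false) else (if ((\w.w) false) then (\p.true) else (\q.true))) (((if false then (\r.7) else (\s.3)) (let t = 8 in (\a.a))) + 6))
step 1: [let@0.0] ((if false then (((\z.(\u.(\v.z))) false) false) else (if ((\w.w) false) then (\p.true) else (\q.true))) (((if false then (\r.7) else (\s.3)) (let t = 8 in (\a.a))) + 6))
step 2: [if@0] ((if ((\w.w) false) then (\p.true) else (\q.true)) (((if false then (\r.7) else (\s.3)) (let t = 8 in (\a.a))) + 6))
step 3: [beta@0.0] ((if false then (\p.true) else (\q.true)) (((if false then (\r.7) else (\s.3)) (let t = 8 in (\a.a))) + 6))
step 4: [if@0] ((\q.true) (((if false then (\r.7) else (\s.3)) (let t = 8 in (\a.a))) + 6))
step 5: [beta@root] true

Answer: true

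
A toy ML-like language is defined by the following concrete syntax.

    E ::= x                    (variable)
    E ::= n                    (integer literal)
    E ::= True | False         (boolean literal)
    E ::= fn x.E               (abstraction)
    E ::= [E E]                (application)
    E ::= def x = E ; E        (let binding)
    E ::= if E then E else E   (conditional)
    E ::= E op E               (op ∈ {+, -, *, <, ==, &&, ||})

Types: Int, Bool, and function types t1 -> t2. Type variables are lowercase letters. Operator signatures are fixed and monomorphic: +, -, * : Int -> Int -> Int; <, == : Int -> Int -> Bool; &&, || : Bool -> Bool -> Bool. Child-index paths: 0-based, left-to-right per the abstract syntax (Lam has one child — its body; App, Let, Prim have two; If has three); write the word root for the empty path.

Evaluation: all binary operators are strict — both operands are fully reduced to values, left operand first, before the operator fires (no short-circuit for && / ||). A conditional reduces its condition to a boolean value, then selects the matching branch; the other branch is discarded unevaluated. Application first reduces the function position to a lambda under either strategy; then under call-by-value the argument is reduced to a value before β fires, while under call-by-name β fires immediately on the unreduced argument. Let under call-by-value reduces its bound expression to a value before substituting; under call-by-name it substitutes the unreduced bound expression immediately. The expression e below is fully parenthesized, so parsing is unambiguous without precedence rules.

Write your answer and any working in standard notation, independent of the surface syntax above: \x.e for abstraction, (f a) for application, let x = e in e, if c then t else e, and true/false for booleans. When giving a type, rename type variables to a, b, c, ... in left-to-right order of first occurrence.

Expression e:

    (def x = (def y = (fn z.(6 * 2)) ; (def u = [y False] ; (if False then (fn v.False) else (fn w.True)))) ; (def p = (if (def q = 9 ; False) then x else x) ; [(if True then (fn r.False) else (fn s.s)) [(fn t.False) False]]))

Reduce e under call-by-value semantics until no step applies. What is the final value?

Answer: false

Trace:
step 0: (let x = (let y = (\z.(6 * 2)) in (let u = (y false) in (if false then (\v.false) else (\w.true)))) in (let p = (if (let q = 9 in false) then x else x) in ((if true then (\r.false) else (\s.s)) ((\t.false) false))))
step 1: [let@0] (let x = (let u = ((\z.(6 * 2)) false) in (if false then (\v.false) else (\w.true))) in (let p = (if (let q = 9 in false) then x else x) in ((if true then (\r.false) else (\s.s)) ((\t.false) false))))
step 2: [beta@0.0] (let x = (let u = (6 * 2) in (if false then (\v.false) else (\w.true))) in (let p = (if (let q = 9 in false) then x else x) in ((if true then (\r.false) else (\s.s)) ((\t.false) false))))
step 3: [delta@0.0] (let x = (let u = 12 in (if false then (\v.false) else (\w.true))) in (let p = (if (let q = 9 in false) then x else x) in ((if true then (\r.false) else (\s.s)) ((\t.false) false))))
step 4: [let@0] (let x = (if false then (\v.false) else (\w.true)) in (let p = (if (let q = 9 in false) then x else x) in ((if true then (\r.false) else (\s.s)) ((\t.false) false))))
step 5: [if@0] (let x = (\w.true) in (let p = (if (let q = 9 in false) then x else x) in ((if true then (\r.false) else (\s.s)) ((\t.false) false))))
step 6: [let@root] (let p = (if (let q = 9 in false) then (\w.true) else (\w.true)) in ((if true then (\r.false) else (\s.s)) ((\t.false) false)))
step 7: [let@0.0] (let p = (if false then (\w.true) else (\w.true)) in ((if true then (\r.false) else (\s.s)) ((\t.false) false)))
step 8: [if@0] (let p = (\w.true) in ((if true then (\r.false) else (\s.s)) ((\t.false) false)))
step 9: [let@root] ((if true then (\r.false) else (\s.s)) ((\t.false) false))
step 10: [if@0] ((\r.false) ((\t.false) false))
step 11: [beta@1] ((\r.false) false)
step 12: [beta@root] false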